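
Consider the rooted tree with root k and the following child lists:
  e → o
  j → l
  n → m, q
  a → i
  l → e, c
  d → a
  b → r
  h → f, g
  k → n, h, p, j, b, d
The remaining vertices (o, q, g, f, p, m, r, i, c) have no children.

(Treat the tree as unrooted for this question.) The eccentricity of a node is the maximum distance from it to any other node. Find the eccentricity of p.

The node farthest from p is o, via p-k-j-l-e-o — 5 edges.

5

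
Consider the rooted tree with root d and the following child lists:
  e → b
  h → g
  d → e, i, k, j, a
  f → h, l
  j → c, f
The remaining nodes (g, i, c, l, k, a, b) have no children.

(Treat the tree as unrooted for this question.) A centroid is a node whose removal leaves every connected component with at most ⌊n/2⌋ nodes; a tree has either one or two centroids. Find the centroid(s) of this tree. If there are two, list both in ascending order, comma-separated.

d, j

Delete d: the remaining components have sizes 6, 2, 1, 1, 1. Max 6 ≤ 6, so d is a centroid.
Its neighbour j also leaves a largest component of size 6, so both are centroids.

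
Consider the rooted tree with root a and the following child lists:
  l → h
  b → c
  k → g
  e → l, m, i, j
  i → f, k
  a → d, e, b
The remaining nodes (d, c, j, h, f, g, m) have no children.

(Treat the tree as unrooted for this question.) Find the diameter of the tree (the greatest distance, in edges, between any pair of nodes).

Starting from g, a farthest node is c at distance 6.
One longest path: g – k – i – e – a – b – c.
So the diameter is 6.

6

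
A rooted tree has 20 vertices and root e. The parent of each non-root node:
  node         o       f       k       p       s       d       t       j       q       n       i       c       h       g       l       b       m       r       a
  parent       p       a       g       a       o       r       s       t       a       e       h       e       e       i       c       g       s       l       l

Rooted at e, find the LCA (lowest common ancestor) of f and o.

Ancestors of f (toward the root): f, a, l, c, e.
Ancestors of o: o, p, a, l, c, e.
The deepest node appearing in both lists is a.

a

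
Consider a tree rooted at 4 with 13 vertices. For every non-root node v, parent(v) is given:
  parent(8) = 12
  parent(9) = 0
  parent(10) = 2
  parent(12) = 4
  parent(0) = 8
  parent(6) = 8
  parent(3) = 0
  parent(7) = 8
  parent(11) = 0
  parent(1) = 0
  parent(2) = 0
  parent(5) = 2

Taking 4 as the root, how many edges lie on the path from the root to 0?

3

Climbing from 0 to the root: 0 – 8 – 12 – 4. That's 3 steps.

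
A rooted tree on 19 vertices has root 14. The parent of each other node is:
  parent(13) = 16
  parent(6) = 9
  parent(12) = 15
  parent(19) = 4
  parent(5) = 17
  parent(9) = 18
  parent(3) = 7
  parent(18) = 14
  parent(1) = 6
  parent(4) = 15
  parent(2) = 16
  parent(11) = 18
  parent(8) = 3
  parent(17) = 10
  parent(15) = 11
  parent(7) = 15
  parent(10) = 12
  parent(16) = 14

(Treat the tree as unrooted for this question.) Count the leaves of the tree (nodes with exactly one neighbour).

6

Degree-1 nodes: 1, 2, 5, 8, 13, 19 — 6 of them.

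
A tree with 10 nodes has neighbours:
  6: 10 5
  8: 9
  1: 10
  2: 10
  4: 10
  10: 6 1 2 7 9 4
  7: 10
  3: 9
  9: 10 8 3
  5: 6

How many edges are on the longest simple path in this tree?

A longest path is 8 – 9 – 10 – 6 – 5, with 4 edges.

4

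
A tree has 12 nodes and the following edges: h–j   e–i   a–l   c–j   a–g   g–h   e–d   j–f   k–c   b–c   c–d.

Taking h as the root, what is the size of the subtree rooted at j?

8

The subtree rooted at j contains: j, f, c, b, d, k, e, i — 8 nodes.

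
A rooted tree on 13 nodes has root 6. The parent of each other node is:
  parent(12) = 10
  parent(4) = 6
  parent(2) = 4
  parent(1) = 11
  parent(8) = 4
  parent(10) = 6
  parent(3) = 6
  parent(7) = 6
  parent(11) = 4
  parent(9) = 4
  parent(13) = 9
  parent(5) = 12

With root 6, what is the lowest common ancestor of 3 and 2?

6

Path 3→root: 3 6; path 2→root: 2 4 6.
First common node: 6.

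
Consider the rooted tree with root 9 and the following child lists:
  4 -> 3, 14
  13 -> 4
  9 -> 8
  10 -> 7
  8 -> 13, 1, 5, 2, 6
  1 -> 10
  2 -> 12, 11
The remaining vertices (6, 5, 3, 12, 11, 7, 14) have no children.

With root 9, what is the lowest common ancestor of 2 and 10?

8

Ancestors of 2 (toward the root): 2, 8, 9.
Ancestors of 10: 10, 1, 8, 9.
The deepest node appearing in both lists is 8.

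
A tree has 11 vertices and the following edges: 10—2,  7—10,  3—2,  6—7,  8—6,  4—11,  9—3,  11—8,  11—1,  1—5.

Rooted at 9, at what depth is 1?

8

Climbing from 1 to the root: 1 → 11 → 8 → 6 → 7 → 10 → 2 → 3 → 9. That's 8 steps.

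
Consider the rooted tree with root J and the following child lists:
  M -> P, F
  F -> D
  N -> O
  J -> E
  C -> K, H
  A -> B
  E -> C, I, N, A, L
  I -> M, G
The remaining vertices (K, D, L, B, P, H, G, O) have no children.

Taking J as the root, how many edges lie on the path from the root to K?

3

Path from J to K: J – E – C – K, which has 3 edges.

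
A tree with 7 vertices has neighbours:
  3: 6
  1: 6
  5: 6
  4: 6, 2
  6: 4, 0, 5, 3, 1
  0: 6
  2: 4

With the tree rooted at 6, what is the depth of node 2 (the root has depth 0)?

6 – 4 – 2 — 2 edges.

2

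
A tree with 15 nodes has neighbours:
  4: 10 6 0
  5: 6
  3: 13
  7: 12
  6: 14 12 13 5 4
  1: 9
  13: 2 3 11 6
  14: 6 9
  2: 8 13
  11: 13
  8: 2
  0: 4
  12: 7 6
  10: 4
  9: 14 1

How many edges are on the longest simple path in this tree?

BFS from 8 reaches 1 last, at distance 6; BFS from 1 confirms no node is farther.
Path: 8 - 2 - 13 - 6 - 14 - 9 - 1.

6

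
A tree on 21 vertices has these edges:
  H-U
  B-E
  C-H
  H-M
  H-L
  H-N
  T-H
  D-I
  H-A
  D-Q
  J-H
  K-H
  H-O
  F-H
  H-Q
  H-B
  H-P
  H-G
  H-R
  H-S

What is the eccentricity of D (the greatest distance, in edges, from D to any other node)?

Distances from D peak at 4, attained at E.
D–Q–H–B–E

4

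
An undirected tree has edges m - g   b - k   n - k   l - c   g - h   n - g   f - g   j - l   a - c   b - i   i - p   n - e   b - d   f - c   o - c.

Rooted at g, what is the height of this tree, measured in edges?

The longest root-to-leaf path is g-n-k-b-i-p (5 edges).

5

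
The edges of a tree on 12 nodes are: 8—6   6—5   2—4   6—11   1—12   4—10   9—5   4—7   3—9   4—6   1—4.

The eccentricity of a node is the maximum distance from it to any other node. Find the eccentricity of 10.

5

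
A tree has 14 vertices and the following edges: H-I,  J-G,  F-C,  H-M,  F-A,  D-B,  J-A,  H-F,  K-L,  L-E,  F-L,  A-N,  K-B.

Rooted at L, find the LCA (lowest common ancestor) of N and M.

F

N's ancestor chain is N, A, F, L and M's is M, H, F, L; they first meet at F.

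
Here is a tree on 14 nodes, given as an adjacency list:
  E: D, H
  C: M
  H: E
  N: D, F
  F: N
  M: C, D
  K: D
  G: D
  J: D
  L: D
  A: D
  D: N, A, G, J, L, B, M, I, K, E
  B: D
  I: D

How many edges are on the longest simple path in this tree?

4

A longest path is C-M-D-E-H, with 4 edges.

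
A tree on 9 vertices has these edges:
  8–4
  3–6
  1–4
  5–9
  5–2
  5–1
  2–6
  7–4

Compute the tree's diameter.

A longest path is 7 - 4 - 1 - 5 - 2 - 6 - 3, with 6 edges.

6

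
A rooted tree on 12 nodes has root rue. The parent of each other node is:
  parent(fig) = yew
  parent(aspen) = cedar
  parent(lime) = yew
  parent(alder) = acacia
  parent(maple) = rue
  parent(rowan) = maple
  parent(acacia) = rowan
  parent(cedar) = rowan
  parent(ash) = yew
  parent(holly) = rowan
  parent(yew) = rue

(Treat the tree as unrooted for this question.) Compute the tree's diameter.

A longest path is alder - acacia - rowan - maple - rue - yew - ash, with 6 edges.

6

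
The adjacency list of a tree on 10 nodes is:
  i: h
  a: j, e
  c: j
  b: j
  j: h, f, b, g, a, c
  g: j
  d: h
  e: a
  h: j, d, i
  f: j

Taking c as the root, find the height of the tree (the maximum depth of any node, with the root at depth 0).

e sits deepest: c – j – a – e — 3 edges from the root.

3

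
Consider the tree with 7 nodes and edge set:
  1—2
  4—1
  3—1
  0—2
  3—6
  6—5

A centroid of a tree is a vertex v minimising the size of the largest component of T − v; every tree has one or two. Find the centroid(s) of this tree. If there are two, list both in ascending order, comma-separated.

Removing 1 splits the tree into components of sizes 3, 2, 1; the largest is 3 ≤ ⌊7/2⌋ = 3.
Every other node leaves some component of size > 3, so the centroid is unique.

1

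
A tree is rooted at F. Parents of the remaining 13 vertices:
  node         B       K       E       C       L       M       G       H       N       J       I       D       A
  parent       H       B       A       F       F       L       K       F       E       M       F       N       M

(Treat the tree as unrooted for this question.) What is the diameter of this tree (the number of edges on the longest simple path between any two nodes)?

10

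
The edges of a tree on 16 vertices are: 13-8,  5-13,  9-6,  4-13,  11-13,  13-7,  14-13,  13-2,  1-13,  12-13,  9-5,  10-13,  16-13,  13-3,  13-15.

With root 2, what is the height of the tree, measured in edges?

4

The longest root-to-leaf path is 2 – 13 – 5 – 9 – 6 (4 edges).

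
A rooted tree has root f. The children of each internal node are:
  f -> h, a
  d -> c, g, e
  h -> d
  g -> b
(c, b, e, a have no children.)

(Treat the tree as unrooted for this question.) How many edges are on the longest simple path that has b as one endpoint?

5

A farthest node from b is a.
The path b-g-d-h-f-a has 5 edges.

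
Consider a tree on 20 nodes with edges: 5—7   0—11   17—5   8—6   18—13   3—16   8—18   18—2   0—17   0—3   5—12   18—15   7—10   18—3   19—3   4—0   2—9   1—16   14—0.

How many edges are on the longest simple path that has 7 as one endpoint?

The node farthest from 7 is 9 (6 also at distance 7), via 7-5-17-0-3-18-2-9 — 7 edges.

7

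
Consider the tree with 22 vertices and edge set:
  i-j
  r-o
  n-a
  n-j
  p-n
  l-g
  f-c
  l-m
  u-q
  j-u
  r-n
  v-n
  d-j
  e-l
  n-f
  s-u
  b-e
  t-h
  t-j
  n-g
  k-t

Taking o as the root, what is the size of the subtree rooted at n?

20

Descendants of n (including itself): n, j, v, f, g, a, p, i, u, t, d, c, l, s, q, k, h, e, m, b. That's 20.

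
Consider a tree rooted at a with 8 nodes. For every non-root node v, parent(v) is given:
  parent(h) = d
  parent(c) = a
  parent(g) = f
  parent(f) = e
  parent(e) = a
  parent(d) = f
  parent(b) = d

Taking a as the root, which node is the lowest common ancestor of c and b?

a

c's ancestor chain is c, a and b's is b, d, f, e, a; they first meet at a.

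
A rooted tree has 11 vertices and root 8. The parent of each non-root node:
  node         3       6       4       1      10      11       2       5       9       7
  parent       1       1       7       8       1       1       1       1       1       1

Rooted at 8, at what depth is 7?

2

Climbing from 7 to the root: 7 – 1 – 8. That's 2 steps.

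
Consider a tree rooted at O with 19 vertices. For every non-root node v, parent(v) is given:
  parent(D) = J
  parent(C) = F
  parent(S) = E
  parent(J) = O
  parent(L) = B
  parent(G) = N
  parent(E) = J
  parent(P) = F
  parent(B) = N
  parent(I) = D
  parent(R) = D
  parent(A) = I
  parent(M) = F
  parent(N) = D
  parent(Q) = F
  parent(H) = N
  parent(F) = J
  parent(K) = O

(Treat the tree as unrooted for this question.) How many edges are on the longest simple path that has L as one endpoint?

6

The node farthest from L is P (Q, M, C, S, K also at distance 6), via L-B-N-D-J-F-P — 6 edges.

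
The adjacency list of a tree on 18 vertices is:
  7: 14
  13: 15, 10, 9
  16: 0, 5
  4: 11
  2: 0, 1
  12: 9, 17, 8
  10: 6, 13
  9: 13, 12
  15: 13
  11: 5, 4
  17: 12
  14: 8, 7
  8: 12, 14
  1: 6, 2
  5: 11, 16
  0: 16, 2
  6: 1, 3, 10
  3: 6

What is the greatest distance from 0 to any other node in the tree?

10

Distances from 0 peak at 10, attained at 7.
0 – 2 – 1 – 6 – 10 – 13 – 9 – 12 – 8 – 14 – 7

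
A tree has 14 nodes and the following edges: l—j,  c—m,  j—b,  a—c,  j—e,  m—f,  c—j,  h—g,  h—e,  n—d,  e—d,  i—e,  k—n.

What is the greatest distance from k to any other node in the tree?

A farthest node from k is f.
The path k – n – d – e – j – c – m – f has 7 edges.

7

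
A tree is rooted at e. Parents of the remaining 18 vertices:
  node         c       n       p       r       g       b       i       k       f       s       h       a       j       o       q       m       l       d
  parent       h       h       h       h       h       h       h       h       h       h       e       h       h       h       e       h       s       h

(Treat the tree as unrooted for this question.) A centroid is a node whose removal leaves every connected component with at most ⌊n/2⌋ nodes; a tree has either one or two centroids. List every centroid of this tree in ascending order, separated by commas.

h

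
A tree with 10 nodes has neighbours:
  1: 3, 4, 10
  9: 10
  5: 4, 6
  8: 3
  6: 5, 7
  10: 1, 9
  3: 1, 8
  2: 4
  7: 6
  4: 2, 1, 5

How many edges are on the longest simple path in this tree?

Starting from 7, a farthest node is 9 at distance 6.
One longest path: 7-6-5-4-1-10-9.
So the diameter is 6.

6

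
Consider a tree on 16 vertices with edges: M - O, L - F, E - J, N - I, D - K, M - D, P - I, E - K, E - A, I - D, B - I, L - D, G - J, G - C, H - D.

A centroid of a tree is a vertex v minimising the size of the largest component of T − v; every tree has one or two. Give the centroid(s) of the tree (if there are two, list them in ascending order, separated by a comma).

D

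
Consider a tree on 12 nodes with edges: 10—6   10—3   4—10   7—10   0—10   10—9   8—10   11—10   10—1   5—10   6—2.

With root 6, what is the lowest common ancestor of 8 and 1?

10

8's ancestor chain is 8, 10, 6 and 1's is 1, 10, 6; they first meet at 10.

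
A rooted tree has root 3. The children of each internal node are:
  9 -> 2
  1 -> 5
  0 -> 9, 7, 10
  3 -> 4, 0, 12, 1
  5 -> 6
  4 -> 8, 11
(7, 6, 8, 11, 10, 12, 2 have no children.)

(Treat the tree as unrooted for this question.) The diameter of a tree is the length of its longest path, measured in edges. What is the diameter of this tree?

6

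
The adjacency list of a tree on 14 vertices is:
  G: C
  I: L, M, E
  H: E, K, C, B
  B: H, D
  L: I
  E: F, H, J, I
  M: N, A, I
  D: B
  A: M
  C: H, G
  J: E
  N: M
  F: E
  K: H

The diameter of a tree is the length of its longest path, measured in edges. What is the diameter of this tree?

Starting from D, a farthest node is A at distance 6.
One longest path: D–B–H–E–I–M–A.
So the diameter is 6.

6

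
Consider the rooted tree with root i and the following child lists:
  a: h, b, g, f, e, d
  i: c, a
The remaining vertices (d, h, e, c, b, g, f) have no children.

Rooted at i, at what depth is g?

Path from i to g: i – a – g, which has 2 edges.

2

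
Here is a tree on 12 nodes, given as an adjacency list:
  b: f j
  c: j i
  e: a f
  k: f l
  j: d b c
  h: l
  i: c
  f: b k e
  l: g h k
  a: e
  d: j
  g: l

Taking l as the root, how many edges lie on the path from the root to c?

Path from l to c: l → k → f → b → j → c, which has 5 edges.

5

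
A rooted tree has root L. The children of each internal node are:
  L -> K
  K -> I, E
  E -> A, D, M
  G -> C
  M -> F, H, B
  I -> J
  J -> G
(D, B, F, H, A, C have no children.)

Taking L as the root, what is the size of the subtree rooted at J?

3

Descendants of J (including itself): J, G, C. That's 3.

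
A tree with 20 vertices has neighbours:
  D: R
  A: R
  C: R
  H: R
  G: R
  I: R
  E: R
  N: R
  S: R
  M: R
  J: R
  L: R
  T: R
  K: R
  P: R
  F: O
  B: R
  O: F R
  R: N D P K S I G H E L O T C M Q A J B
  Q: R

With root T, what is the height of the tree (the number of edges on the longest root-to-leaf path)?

3

A deepest node is F, reached by T – R – O – F.
That path has 3 edges, so the height is 3.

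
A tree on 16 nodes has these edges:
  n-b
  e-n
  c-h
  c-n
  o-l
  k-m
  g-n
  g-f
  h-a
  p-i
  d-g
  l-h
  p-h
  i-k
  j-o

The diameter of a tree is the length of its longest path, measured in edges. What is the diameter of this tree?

A longest path is f-g-n-c-h-p-i-k-m, with 8 edges.

8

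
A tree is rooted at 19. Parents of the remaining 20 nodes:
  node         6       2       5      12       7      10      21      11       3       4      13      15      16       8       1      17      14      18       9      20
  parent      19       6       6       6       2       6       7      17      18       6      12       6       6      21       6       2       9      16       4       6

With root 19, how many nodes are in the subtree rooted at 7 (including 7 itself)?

The subtree rooted at 7 contains: 7, 21, 8 — 3 nodes.

3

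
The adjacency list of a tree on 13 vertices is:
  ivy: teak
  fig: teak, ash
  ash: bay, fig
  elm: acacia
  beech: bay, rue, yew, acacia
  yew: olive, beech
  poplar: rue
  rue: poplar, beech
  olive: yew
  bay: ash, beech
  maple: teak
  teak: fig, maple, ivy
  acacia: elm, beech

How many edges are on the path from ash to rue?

3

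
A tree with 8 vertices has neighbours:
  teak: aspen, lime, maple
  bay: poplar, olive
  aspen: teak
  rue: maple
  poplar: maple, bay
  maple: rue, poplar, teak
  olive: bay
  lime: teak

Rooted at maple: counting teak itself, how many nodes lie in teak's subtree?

3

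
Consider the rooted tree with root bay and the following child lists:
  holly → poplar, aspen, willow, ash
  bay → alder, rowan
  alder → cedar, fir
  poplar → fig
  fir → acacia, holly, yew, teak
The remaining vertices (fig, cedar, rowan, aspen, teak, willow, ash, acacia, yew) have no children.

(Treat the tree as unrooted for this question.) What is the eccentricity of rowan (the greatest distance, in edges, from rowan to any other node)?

6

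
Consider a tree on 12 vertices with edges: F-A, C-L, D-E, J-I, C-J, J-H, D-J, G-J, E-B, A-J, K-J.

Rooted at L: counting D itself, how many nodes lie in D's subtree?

3

D's subtree: {D, E, B}, size 3.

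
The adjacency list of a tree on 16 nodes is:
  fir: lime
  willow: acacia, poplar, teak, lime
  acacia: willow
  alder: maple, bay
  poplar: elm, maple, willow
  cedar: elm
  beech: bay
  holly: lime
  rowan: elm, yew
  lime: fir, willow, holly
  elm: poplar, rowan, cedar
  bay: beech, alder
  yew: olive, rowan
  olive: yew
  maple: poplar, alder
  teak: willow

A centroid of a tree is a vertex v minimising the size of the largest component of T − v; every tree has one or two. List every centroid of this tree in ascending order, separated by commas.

poplar

Removing poplar splits the tree into components of sizes 6, 5, 4; the largest is 6 ≤ ⌊16/2⌋ = 8.
No neighbour of poplar does as well, so poplar is the unique centroid.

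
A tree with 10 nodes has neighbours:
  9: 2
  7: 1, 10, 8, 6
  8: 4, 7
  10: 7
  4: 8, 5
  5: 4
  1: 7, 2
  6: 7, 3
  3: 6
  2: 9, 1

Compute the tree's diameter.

6

Starting from 5, a farthest node is 9 at distance 6.
One longest path: 5-4-8-7-1-2-9.
So the diameter is 6.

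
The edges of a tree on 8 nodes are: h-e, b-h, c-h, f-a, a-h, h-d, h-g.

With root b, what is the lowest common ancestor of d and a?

d's ancestor chain is d, h, b and a's is a, h, b; they first meet at h.

h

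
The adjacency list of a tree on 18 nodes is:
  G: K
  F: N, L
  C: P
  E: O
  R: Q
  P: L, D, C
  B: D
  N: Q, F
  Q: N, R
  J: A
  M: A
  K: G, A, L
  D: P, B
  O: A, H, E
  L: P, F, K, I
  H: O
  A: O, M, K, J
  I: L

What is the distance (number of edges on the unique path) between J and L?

3

J - A - K - L: 3 edges.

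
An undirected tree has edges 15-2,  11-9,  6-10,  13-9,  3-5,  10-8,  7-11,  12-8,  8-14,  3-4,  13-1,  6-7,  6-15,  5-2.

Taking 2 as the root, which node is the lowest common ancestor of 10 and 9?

6

10's ancestor chain is 10, 6, 15, 2 and 9's is 9, 11, 7, 6, 15, 2; they first meet at 6.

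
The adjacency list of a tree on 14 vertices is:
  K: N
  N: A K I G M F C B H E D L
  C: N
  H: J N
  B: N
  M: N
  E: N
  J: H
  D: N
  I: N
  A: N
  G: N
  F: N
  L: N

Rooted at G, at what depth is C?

2

Climbing from C to the root: C–N–G. That's 2 steps.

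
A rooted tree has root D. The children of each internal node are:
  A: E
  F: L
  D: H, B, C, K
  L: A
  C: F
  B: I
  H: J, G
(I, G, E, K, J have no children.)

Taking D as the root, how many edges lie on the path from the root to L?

3

Climbing from L to the root: L → F → C → D. That's 3 steps.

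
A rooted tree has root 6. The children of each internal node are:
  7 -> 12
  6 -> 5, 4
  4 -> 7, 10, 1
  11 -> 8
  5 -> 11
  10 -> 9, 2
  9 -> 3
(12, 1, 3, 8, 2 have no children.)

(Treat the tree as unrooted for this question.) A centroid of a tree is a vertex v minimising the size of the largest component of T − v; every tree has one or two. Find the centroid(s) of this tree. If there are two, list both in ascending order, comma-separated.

Removing 4 splits the tree into components of sizes 4, 4, 2, 1; the largest is 4 ≤ ⌊12/2⌋ = 6.
Every other node leaves some component of size > 6, so the centroid is unique.

4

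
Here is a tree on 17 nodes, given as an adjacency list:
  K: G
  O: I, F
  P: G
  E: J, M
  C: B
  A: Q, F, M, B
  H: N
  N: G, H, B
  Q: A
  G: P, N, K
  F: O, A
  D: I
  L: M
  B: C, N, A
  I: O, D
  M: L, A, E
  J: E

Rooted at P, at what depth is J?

Path from P to J: P – G – N – B – A – M – E – J, which has 7 edges.

7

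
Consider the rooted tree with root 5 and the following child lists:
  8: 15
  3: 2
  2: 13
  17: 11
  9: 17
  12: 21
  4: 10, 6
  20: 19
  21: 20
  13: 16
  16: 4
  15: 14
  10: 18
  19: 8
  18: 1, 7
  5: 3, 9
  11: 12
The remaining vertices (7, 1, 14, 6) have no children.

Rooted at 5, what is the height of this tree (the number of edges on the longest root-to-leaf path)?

10

The longest root-to-leaf path is 5–9–17–11–12–21–20–19–8–15–14 (10 edges).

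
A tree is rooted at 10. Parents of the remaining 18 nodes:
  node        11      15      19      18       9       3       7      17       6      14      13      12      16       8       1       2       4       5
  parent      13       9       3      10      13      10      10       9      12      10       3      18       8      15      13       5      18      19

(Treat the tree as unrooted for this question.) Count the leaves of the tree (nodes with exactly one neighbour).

9

The leaves are 1, 2, 4, 6, 7, 11, 14, 16, 17.
That is 9 leaves.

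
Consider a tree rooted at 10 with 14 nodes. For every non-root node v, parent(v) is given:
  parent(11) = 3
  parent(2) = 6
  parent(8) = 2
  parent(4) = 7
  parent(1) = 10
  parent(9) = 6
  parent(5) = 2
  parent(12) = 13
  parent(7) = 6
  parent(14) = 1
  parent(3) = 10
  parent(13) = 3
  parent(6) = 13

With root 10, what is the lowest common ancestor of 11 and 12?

3

Path 11→root: 11 3 10; path 12→root: 12 13 3 10.
First common node: 3.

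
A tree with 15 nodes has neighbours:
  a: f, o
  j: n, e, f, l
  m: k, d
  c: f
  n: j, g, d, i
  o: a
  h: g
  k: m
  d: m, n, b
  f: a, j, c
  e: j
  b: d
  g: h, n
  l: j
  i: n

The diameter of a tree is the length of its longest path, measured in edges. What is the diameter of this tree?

7

BFS from o reaches k last, at distance 7; BFS from k confirms no node is farther.
Path: o – a – f – j – n – d – m – k.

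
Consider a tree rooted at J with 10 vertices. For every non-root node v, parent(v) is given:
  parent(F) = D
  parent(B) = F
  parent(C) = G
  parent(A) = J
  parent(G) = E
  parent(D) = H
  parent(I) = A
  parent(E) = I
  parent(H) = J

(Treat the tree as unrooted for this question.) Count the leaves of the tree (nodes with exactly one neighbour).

2

The leaves are B, C.
That is 2 leaves.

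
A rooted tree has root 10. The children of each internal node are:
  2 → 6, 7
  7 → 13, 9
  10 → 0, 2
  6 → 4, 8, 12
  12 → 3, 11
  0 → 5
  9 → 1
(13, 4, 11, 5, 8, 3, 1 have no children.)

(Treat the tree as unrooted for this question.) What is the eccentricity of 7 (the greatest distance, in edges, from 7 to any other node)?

The node farthest from 7 is 11 (5, 3 also at distance 4), via 7–2–6–12–11 — 4 edges.

4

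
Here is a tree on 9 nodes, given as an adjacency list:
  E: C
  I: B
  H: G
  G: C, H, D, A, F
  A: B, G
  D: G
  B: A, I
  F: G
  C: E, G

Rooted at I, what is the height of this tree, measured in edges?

A deepest node is E, reached by I-B-A-G-C-E.
That path has 5 edges, so the height is 5.

5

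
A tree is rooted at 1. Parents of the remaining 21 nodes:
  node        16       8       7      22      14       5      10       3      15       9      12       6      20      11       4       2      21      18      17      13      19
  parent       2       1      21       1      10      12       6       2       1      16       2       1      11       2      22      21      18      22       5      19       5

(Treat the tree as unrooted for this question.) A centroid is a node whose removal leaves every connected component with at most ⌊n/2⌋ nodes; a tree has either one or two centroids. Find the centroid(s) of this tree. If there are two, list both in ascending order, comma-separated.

If 2 is removed the pieces have sizes 11, 5, 2, 2, 1, all ≤ ⌊22/2⌋ = 11.
Its neighbour 21 also leaves a largest component of size 11, so both are centroids.

2, 21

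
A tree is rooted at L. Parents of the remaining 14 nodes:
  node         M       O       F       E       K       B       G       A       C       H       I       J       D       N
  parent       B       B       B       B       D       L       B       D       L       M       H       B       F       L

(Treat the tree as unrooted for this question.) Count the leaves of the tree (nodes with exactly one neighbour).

9

The leaves are A, C, E, G, I, J, K, N, O.
That is 9 leaves.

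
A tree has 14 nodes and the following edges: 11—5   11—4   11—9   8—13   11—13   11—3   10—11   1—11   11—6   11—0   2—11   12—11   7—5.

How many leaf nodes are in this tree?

11

Degree-1 nodes: 0, 1, 2, 3, 4, 6, 7, 8, 9, 10, 12 — 11 of them.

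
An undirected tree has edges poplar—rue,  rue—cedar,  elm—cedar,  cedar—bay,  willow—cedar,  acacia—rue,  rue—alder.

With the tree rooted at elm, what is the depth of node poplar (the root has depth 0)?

3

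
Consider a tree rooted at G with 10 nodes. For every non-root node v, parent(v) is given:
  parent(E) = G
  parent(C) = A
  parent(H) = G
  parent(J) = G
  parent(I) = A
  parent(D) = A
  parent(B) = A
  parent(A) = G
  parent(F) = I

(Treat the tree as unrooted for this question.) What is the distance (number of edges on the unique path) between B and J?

The path is B – A – G – J, which has 3 edges.

3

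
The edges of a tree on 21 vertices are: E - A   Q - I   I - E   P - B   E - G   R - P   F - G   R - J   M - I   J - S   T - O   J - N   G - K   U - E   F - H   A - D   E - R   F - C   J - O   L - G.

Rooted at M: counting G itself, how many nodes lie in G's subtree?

The subtree rooted at G contains: G, F, K, L, H, C — 6 nodes.

6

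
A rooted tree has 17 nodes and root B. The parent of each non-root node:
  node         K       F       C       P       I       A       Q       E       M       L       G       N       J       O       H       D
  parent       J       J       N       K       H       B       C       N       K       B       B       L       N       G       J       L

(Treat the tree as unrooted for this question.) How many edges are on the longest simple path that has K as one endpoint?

6

A farthest node from K is O.
The path K – J – N – L – B – G – O has 6 edges.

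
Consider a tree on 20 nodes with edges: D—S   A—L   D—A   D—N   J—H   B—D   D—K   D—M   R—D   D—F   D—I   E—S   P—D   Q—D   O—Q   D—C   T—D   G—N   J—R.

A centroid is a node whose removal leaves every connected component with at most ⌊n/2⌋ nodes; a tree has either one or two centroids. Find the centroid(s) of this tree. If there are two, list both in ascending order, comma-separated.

D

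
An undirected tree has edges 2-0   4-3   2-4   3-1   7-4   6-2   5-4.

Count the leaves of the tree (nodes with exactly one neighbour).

5

Degree-1 nodes: 0, 1, 5, 6, 7 — 5 of them.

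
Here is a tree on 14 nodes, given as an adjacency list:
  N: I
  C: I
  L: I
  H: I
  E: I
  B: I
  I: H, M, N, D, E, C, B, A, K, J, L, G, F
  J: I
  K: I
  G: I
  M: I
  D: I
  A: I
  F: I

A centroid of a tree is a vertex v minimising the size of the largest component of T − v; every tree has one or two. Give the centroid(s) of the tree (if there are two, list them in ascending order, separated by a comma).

I

Removing I splits the tree into components of sizes 1, 1, 1, 1, 1, 1, 1, 1, 1, 1, 1, 1, 1; the largest is 1 ≤ ⌊14/2⌋ = 7.
No neighbour of I does as well, so I is the unique centroid.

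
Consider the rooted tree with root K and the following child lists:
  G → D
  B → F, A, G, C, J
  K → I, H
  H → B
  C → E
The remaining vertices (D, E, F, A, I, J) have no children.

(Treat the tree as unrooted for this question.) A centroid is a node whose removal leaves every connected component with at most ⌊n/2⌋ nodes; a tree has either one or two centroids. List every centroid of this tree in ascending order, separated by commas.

B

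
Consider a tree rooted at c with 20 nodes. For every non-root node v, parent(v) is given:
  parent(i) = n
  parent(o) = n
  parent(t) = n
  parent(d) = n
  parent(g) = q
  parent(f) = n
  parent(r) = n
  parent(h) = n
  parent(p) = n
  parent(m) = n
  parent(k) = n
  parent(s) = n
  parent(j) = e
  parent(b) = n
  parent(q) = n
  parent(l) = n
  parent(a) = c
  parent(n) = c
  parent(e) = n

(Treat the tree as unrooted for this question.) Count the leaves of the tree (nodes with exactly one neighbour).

The leaves are a, b, d, f, g, h, i, j, k, l, m, o, p, r, s, t.
That is 16 leaves.

16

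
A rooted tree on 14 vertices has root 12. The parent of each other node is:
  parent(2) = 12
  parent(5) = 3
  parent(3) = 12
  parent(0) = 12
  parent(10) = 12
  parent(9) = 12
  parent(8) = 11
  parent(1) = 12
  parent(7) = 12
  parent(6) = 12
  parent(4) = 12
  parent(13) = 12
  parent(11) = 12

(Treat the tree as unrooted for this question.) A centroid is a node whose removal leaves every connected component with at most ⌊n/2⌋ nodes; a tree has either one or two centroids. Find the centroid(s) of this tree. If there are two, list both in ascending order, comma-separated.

12

Removing 12 splits the tree into components of sizes 2, 2, 1, 1, 1, 1, 1, 1, 1, 1, 1; the largest is 2 ≤ ⌊14/2⌋ = 7.
Every other node leaves some component of size > 7, so the centroid is unique.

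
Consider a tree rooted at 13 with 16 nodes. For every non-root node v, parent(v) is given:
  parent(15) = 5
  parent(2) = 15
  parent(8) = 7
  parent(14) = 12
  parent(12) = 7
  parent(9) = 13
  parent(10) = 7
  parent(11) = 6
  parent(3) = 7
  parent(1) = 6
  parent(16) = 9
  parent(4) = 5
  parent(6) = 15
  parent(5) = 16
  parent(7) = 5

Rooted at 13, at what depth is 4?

4

Path from 13 to 4: 13–9–16–5–4, which has 4 edges.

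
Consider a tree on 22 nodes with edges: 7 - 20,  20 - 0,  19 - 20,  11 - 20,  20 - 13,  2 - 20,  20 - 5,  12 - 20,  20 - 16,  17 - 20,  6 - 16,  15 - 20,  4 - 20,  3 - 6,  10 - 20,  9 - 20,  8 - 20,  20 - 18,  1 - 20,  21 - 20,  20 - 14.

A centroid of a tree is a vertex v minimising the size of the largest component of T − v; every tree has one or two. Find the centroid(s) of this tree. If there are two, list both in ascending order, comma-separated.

If 20 is removed the pieces have sizes 3, 1, 1, 1, 1, 1, 1, 1, 1, 1, 1, 1, 1, 1, 1, 1, 1, 1, 1, all ≤ ⌊22/2⌋ = 11.
No neighbour of 20 does as well, so 20 is the unique centroid.

20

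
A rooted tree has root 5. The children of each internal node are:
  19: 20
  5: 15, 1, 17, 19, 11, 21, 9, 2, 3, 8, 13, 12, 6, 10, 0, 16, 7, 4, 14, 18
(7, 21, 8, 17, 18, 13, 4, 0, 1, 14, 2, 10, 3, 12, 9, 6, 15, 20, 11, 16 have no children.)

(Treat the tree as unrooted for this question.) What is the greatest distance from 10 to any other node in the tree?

3

Distances from 10 peak at 3, attained at 20.
10 – 5 – 19 – 20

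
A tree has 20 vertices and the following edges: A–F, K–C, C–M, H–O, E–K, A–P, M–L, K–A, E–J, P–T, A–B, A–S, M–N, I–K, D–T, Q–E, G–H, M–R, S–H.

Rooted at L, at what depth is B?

L – M – C – K – A – B — 5 edges.

5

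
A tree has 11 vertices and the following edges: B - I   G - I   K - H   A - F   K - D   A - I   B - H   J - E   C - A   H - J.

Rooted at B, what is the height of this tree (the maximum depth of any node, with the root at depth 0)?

F sits deepest: B – I – A – F — 3 edges from the root.

3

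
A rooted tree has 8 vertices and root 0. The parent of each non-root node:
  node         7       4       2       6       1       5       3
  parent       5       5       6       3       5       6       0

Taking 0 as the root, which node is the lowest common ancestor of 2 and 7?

6

Ancestors of 2 (toward the root): 2, 6, 3, 0.
Ancestors of 7: 7, 5, 6, 3, 0.
The deepest node appearing in both lists is 6.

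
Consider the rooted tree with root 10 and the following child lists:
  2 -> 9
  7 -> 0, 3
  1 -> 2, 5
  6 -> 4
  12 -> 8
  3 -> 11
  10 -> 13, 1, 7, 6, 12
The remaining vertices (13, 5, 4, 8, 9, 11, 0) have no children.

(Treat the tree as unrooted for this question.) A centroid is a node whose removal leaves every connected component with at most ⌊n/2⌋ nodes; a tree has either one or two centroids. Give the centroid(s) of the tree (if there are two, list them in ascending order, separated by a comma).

10

If 10 is removed the pieces have sizes 4, 4, 2, 2, 1, all ≤ ⌊14/2⌋ = 7.
No neighbour of 10 does as well, so 10 is the unique centroid.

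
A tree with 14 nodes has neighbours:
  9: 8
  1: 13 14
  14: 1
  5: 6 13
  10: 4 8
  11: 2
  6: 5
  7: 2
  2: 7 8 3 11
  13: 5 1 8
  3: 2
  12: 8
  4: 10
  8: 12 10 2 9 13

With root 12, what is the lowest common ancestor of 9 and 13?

Ancestors of 9 (toward the root): 9, 8, 12.
Ancestors of 13: 13, 8, 12.
The deepest node appearing in both lists is 8.

8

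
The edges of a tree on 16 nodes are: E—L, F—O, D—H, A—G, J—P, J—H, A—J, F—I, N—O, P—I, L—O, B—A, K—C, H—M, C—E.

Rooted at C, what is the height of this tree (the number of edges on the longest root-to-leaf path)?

9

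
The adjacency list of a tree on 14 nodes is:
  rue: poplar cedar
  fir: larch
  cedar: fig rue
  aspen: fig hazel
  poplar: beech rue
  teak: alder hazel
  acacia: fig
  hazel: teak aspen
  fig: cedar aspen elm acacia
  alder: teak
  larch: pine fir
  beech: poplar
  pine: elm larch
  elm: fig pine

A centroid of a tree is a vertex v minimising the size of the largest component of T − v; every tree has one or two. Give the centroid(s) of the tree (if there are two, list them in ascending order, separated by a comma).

Removing fig splits the tree into components of sizes 4, 4, 4, 1; the largest is 4 ≤ ⌊14/2⌋ = 7.
No neighbour of fig does as well, so fig is the unique centroid.

fig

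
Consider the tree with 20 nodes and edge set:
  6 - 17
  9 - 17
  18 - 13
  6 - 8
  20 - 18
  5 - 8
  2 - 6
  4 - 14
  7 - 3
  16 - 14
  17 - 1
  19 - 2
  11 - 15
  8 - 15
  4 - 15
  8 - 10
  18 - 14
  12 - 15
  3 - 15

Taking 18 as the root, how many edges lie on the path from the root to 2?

Path from 18 to 2: 18–14–4–15–8–6–2, which has 6 edges.

6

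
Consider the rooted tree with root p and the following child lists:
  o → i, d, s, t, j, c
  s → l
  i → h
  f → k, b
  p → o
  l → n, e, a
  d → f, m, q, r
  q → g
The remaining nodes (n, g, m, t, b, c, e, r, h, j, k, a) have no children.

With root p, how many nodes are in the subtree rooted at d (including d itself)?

8

Descendants of d (including itself): d, f, r, m, q, k, b, g. That's 8.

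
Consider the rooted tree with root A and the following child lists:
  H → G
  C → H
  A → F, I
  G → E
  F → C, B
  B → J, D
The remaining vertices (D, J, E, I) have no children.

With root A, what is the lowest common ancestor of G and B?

F

Path G→root: G H C F A; path B→root: B F A.
First common node: F.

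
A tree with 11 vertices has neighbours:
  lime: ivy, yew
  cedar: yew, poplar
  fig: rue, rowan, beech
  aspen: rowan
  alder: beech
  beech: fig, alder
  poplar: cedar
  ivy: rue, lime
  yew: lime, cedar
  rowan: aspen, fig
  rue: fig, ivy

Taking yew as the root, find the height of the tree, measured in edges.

6

The longest root-to-leaf path is yew – lime – ivy – rue – fig – rowan – aspen (6 edges).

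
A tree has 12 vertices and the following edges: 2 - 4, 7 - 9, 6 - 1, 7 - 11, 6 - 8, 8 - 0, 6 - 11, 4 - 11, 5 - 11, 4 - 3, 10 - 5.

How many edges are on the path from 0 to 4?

4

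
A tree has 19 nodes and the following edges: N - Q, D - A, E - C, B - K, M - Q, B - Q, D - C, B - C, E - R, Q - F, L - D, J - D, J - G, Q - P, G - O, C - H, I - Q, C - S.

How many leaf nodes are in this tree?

Exactly 12 nodes have a single neighbour: A, F, H, I, K, L, M, N, O, P, R, S.

12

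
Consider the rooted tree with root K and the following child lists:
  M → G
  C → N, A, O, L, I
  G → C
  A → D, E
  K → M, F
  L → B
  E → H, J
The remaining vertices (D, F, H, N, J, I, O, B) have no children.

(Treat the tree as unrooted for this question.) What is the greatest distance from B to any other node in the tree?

6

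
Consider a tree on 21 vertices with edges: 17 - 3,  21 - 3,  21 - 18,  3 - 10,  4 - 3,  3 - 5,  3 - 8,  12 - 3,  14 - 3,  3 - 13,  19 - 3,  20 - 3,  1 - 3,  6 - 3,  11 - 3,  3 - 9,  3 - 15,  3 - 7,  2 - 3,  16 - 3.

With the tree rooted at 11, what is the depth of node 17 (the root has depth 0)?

Climbing from 17 to the root: 17 – 3 – 11. That's 2 steps.

2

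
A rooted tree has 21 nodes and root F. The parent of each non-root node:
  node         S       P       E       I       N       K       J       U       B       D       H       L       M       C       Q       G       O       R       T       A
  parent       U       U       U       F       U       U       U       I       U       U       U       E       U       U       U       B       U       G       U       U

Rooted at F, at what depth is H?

3

Climbing from H to the root: H – U – I – F. That's 3 steps.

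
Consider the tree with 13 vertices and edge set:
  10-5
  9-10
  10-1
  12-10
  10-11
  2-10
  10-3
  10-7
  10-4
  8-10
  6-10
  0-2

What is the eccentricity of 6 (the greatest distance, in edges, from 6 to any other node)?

Distances from 6 peak at 3, attained at 0.
6–10–2–0

3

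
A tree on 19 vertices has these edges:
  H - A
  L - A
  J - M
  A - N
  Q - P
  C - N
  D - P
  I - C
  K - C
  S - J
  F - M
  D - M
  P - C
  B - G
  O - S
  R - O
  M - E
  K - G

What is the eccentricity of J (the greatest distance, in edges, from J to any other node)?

7

The node farthest from J is L (H, B also at distance 7), via J-M-D-P-C-N-A-L — 7 edges.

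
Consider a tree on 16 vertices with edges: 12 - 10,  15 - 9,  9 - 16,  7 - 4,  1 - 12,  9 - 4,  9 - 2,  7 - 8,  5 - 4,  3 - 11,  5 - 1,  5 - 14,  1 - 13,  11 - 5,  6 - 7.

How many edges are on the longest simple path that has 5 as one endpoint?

3

The node farthest from 5 is 6 (2, 16, 15, 8, 10 also at distance 3), via 5-4-7-6 — 3 edges.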